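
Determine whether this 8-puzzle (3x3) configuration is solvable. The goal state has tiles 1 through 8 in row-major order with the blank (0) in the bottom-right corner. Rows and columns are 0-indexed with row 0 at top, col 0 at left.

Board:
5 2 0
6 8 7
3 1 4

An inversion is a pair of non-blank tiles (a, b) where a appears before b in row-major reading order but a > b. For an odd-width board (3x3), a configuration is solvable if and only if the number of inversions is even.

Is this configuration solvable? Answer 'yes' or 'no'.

Inversions (pairs i<j in row-major order where tile[i] > tile[j] > 0): 16
16 is even, so the puzzle is solvable.

Answer: yes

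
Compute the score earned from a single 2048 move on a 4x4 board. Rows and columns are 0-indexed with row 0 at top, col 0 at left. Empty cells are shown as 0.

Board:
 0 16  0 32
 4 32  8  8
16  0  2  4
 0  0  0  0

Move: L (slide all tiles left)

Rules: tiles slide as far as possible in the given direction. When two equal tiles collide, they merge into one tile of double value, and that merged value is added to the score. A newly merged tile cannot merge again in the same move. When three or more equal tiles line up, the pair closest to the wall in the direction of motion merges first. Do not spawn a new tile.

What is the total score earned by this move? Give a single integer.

Slide left:
row 0: [0, 16, 0, 32] -> [16, 32, 0, 0]  score +0 (running 0)
row 1: [4, 32, 8, 8] -> [4, 32, 16, 0]  score +16 (running 16)
row 2: [16, 0, 2, 4] -> [16, 2, 4, 0]  score +0 (running 16)
row 3: [0, 0, 0, 0] -> [0, 0, 0, 0]  score +0 (running 16)
Board after move:
16 32  0  0
 4 32 16  0
16  2  4  0
 0  0  0  0

Answer: 16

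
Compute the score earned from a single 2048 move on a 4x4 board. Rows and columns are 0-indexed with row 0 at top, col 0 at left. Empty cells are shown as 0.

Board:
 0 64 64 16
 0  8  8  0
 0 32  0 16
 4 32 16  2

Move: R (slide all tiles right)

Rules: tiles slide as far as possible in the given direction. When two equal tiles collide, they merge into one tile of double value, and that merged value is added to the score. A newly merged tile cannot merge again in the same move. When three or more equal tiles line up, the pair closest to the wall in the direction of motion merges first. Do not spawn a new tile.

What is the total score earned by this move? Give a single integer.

Slide right:
row 0: [0, 64, 64, 16] -> [0, 0, 128, 16]  score +128 (running 128)
row 1: [0, 8, 8, 0] -> [0, 0, 0, 16]  score +16 (running 144)
row 2: [0, 32, 0, 16] -> [0, 0, 32, 16]  score +0 (running 144)
row 3: [4, 32, 16, 2] -> [4, 32, 16, 2]  score +0 (running 144)
Board after move:
  0   0 128  16
  0   0   0  16
  0   0  32  16
  4  32  16   2

Answer: 144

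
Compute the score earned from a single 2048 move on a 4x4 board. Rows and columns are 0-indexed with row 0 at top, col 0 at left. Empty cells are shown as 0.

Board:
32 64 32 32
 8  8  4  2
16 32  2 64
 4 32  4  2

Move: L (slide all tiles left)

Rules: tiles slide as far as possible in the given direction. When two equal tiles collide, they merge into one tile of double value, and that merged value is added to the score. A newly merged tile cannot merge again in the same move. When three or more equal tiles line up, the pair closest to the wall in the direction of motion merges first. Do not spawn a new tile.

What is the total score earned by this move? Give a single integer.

Answer: 80

Derivation:
Slide left:
row 0: [32, 64, 32, 32] -> [32, 64, 64, 0]  score +64 (running 64)
row 1: [8, 8, 4, 2] -> [16, 4, 2, 0]  score +16 (running 80)
row 2: [16, 32, 2, 64] -> [16, 32, 2, 64]  score +0 (running 80)
row 3: [4, 32, 4, 2] -> [4, 32, 4, 2]  score +0 (running 80)
Board after move:
32 64 64  0
16  4  2  0
16 32  2 64
 4 32  4  2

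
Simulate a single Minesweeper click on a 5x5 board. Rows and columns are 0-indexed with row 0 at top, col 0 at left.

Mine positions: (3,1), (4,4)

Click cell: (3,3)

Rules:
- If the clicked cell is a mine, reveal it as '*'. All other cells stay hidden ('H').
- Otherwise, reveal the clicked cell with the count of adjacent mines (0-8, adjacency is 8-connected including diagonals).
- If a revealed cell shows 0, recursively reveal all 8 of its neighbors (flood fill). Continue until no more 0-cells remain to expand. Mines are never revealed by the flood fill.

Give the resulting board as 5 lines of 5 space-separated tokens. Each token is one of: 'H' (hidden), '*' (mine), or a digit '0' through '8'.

H H H H H
H H H H H
H H H H H
H H H 1 H
H H H H H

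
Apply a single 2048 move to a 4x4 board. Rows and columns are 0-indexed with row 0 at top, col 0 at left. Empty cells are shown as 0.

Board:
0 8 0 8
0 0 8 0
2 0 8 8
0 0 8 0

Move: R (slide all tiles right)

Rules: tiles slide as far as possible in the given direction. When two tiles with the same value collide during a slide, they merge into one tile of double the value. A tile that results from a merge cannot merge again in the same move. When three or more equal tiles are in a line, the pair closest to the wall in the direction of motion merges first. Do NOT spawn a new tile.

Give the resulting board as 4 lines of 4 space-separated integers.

Slide right:
row 0: [0, 8, 0, 8] -> [0, 0, 0, 16]
row 1: [0, 0, 8, 0] -> [0, 0, 0, 8]
row 2: [2, 0, 8, 8] -> [0, 0, 2, 16]
row 3: [0, 0, 8, 0] -> [0, 0, 0, 8]

Answer:  0  0  0 16
 0  0  0  8
 0  0  2 16
 0  0  0  8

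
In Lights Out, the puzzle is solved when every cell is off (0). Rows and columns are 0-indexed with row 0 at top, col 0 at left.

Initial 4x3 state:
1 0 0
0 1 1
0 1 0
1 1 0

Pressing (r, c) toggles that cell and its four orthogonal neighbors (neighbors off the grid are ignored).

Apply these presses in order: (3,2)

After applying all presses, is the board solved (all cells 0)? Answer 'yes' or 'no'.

After press 1 at (3,2):
1 0 0
0 1 1
0 1 1
1 0 1

Lights still on: 7

Answer: no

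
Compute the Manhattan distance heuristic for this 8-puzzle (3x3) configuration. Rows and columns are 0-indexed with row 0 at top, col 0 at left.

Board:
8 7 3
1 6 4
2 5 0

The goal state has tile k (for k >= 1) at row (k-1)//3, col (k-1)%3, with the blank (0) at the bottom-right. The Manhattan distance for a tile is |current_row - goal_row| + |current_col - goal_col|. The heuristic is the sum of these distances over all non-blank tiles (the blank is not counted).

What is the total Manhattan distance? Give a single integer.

Tile 8: at (0,0), goal (2,1), distance |0-2|+|0-1| = 3
Tile 7: at (0,1), goal (2,0), distance |0-2|+|1-0| = 3
Tile 3: at (0,2), goal (0,2), distance |0-0|+|2-2| = 0
Tile 1: at (1,0), goal (0,0), distance |1-0|+|0-0| = 1
Tile 6: at (1,1), goal (1,2), distance |1-1|+|1-2| = 1
Tile 4: at (1,2), goal (1,0), distance |1-1|+|2-0| = 2
Tile 2: at (2,0), goal (0,1), distance |2-0|+|0-1| = 3
Tile 5: at (2,1), goal (1,1), distance |2-1|+|1-1| = 1
Sum: 3 + 3 + 0 + 1 + 1 + 2 + 3 + 1 = 14

Answer: 14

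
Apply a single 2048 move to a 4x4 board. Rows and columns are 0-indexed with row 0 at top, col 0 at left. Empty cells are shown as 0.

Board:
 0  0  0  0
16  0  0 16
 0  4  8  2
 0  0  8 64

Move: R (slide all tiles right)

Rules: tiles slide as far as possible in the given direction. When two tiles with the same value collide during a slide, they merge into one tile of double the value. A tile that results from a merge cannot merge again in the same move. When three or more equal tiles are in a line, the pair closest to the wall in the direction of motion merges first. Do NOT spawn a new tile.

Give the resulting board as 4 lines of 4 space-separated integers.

Answer:  0  0  0  0
 0  0  0 32
 0  4  8  2
 0  0  8 64

Derivation:
Slide right:
row 0: [0, 0, 0, 0] -> [0, 0, 0, 0]
row 1: [16, 0, 0, 16] -> [0, 0, 0, 32]
row 2: [0, 4, 8, 2] -> [0, 4, 8, 2]
row 3: [0, 0, 8, 64] -> [0, 0, 8, 64]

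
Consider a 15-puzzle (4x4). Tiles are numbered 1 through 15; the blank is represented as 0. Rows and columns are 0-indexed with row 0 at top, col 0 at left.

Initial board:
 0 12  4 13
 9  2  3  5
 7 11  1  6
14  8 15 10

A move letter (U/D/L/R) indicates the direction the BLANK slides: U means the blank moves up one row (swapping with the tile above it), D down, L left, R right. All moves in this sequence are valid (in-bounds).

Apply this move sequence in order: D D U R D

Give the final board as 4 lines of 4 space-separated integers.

Answer:  9 12  4 13
 2 11  3  5
 7  0  1  6
14  8 15 10

Derivation:
After move 1 (D):
 9 12  4 13
 0  2  3  5
 7 11  1  6
14  8 15 10

After move 2 (D):
 9 12  4 13
 7  2  3  5
 0 11  1  6
14  8 15 10

After move 3 (U):
 9 12  4 13
 0  2  3  5
 7 11  1  6
14  8 15 10

After move 4 (R):
 9 12  4 13
 2  0  3  5
 7 11  1  6
14  8 15 10

After move 5 (D):
 9 12  4 13
 2 11  3  5
 7  0  1  6
14  8 15 10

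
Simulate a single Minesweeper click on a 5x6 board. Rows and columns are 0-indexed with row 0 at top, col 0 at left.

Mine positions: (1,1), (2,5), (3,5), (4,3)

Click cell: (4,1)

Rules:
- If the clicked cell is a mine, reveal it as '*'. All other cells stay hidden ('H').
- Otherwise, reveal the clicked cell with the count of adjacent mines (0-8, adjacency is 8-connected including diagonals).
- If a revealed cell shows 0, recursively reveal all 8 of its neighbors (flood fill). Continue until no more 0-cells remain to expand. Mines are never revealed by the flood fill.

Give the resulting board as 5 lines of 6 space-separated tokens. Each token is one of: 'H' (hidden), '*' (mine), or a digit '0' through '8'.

H H H H H H
H H H H H H
1 1 1 H H H
0 0 1 H H H
0 0 1 H H H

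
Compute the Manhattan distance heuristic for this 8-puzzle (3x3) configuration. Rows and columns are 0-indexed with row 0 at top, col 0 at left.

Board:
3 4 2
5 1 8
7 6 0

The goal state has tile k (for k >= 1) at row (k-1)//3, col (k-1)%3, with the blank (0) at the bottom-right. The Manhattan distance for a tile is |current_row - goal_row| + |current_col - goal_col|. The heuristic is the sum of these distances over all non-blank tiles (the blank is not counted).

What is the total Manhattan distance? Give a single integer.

Answer: 12

Derivation:
Tile 3: at (0,0), goal (0,2), distance |0-0|+|0-2| = 2
Tile 4: at (0,1), goal (1,0), distance |0-1|+|1-0| = 2
Tile 2: at (0,2), goal (0,1), distance |0-0|+|2-1| = 1
Tile 5: at (1,0), goal (1,1), distance |1-1|+|0-1| = 1
Tile 1: at (1,1), goal (0,0), distance |1-0|+|1-0| = 2
Tile 8: at (1,2), goal (2,1), distance |1-2|+|2-1| = 2
Tile 7: at (2,0), goal (2,0), distance |2-2|+|0-0| = 0
Tile 6: at (2,1), goal (1,2), distance |2-1|+|1-2| = 2
Sum: 2 + 2 + 1 + 1 + 2 + 2 + 0 + 2 = 12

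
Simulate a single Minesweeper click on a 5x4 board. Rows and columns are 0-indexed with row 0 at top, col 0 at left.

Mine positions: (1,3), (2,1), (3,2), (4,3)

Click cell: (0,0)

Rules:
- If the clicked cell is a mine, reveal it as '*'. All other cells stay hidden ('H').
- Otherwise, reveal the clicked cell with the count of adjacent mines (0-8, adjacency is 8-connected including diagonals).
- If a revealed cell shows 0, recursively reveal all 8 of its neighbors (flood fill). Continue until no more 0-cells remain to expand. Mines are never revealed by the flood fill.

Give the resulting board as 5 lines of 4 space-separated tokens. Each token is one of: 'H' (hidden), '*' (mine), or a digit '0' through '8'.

0 0 1 H
1 1 2 H
H H H H
H H H H
H H H H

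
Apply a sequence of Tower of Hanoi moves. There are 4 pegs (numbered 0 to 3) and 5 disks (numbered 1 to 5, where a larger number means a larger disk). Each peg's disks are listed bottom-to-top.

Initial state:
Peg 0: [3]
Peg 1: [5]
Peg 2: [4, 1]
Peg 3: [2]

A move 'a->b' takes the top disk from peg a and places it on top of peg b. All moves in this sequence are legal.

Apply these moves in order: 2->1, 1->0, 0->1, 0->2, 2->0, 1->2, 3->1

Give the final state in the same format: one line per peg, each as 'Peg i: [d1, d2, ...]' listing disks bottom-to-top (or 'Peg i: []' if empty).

After move 1 (2->1):
Peg 0: [3]
Peg 1: [5, 1]
Peg 2: [4]
Peg 3: [2]

After move 2 (1->0):
Peg 0: [3, 1]
Peg 1: [5]
Peg 2: [4]
Peg 3: [2]

After move 3 (0->1):
Peg 0: [3]
Peg 1: [5, 1]
Peg 2: [4]
Peg 3: [2]

After move 4 (0->2):
Peg 0: []
Peg 1: [5, 1]
Peg 2: [4, 3]
Peg 3: [2]

After move 5 (2->0):
Peg 0: [3]
Peg 1: [5, 1]
Peg 2: [4]
Peg 3: [2]

After move 6 (1->2):
Peg 0: [3]
Peg 1: [5]
Peg 2: [4, 1]
Peg 3: [2]

After move 7 (3->1):
Peg 0: [3]
Peg 1: [5, 2]
Peg 2: [4, 1]
Peg 3: []

Answer: Peg 0: [3]
Peg 1: [5, 2]
Peg 2: [4, 1]
Peg 3: []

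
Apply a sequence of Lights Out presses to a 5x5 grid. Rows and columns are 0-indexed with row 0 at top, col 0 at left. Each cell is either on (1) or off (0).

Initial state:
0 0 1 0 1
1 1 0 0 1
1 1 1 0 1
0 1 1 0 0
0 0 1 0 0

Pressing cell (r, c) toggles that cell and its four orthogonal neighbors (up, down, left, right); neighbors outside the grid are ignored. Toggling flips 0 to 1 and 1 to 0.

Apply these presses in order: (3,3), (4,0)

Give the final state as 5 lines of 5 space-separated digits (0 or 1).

Answer: 0 0 1 0 1
1 1 0 0 1
1 1 1 1 1
1 1 0 1 1
1 1 1 1 0

Derivation:
After press 1 at (3,3):
0 0 1 0 1
1 1 0 0 1
1 1 1 1 1
0 1 0 1 1
0 0 1 1 0

After press 2 at (4,0):
0 0 1 0 1
1 1 0 0 1
1 1 1 1 1
1 1 0 1 1
1 1 1 1 0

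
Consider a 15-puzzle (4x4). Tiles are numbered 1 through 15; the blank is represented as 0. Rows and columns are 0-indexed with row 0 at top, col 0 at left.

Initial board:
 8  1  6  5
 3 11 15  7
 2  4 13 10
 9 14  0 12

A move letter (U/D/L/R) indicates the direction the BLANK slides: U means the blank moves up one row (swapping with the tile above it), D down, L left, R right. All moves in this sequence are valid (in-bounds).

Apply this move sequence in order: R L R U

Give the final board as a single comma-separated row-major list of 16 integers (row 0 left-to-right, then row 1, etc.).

After move 1 (R):
 8  1  6  5
 3 11 15  7
 2  4 13 10
 9 14 12  0

After move 2 (L):
 8  1  6  5
 3 11 15  7
 2  4 13 10
 9 14  0 12

After move 3 (R):
 8  1  6  5
 3 11 15  7
 2  4 13 10
 9 14 12  0

After move 4 (U):
 8  1  6  5
 3 11 15  7
 2  4 13  0
 9 14 12 10

Answer: 8, 1, 6, 5, 3, 11, 15, 7, 2, 4, 13, 0, 9, 14, 12, 10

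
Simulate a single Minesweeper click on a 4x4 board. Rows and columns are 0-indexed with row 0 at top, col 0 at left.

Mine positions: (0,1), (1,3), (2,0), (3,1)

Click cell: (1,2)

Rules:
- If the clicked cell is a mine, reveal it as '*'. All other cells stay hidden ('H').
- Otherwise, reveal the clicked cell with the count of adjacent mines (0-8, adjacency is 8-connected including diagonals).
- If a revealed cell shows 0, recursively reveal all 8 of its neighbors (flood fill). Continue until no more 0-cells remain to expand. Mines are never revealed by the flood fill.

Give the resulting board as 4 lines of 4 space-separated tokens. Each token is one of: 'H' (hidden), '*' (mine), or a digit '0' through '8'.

H H H H
H H 2 H
H H H H
H H H H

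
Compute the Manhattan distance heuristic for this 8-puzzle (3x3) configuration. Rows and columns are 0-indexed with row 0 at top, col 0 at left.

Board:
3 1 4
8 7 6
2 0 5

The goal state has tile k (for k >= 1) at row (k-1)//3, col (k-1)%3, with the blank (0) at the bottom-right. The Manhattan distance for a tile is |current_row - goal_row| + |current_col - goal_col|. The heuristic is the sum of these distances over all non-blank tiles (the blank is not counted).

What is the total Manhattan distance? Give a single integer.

Answer: 15

Derivation:
Tile 3: (0,0)->(0,2) = 2
Tile 1: (0,1)->(0,0) = 1
Tile 4: (0,2)->(1,0) = 3
Tile 8: (1,0)->(2,1) = 2
Tile 7: (1,1)->(2,0) = 2
Tile 6: (1,2)->(1,2) = 0
Tile 2: (2,0)->(0,1) = 3
Tile 5: (2,2)->(1,1) = 2
Sum: 2 + 1 + 3 + 2 + 2 + 0 + 3 + 2 = 15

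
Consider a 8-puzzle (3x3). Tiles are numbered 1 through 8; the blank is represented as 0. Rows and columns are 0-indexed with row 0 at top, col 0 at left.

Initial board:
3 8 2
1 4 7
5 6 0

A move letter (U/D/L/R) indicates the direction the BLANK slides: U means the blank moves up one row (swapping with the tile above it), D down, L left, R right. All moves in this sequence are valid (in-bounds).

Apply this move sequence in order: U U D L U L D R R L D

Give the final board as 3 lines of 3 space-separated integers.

Answer: 1 3 2
8 6 4
5 0 7

Derivation:
After move 1 (U):
3 8 2
1 4 0
5 6 7

After move 2 (U):
3 8 0
1 4 2
5 6 7

After move 3 (D):
3 8 2
1 4 0
5 6 7

After move 4 (L):
3 8 2
1 0 4
5 6 7

After move 5 (U):
3 0 2
1 8 4
5 6 7

After move 6 (L):
0 3 2
1 8 4
5 6 7

After move 7 (D):
1 3 2
0 8 4
5 6 7

After move 8 (R):
1 3 2
8 0 4
5 6 7

After move 9 (R):
1 3 2
8 4 0
5 6 7

After move 10 (L):
1 3 2
8 0 4
5 6 7

After move 11 (D):
1 3 2
8 6 4
5 0 7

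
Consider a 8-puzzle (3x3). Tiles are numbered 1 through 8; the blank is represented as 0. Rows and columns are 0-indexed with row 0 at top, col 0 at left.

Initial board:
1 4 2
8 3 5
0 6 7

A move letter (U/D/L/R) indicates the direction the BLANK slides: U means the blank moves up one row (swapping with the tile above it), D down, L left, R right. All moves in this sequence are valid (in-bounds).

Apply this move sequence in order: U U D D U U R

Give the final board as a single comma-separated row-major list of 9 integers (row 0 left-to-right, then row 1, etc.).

Answer: 4, 0, 2, 1, 3, 5, 8, 6, 7

Derivation:
After move 1 (U):
1 4 2
0 3 5
8 6 7

After move 2 (U):
0 4 2
1 3 5
8 6 7

After move 3 (D):
1 4 2
0 3 5
8 6 7

After move 4 (D):
1 4 2
8 3 5
0 6 7

After move 5 (U):
1 4 2
0 3 5
8 6 7

After move 6 (U):
0 4 2
1 3 5
8 6 7

After move 7 (R):
4 0 2
1 3 5
8 6 7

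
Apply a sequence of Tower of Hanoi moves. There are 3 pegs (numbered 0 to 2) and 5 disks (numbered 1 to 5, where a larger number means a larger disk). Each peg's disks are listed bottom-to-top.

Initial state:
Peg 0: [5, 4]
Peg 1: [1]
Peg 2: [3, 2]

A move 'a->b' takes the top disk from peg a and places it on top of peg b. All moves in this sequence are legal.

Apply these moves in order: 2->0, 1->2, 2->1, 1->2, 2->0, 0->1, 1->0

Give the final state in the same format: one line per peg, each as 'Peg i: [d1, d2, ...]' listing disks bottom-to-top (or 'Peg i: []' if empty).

After move 1 (2->0):
Peg 0: [5, 4, 2]
Peg 1: [1]
Peg 2: [3]

After move 2 (1->2):
Peg 0: [5, 4, 2]
Peg 1: []
Peg 2: [3, 1]

After move 3 (2->1):
Peg 0: [5, 4, 2]
Peg 1: [1]
Peg 2: [3]

After move 4 (1->2):
Peg 0: [5, 4, 2]
Peg 1: []
Peg 2: [3, 1]

After move 5 (2->0):
Peg 0: [5, 4, 2, 1]
Peg 1: []
Peg 2: [3]

After move 6 (0->1):
Peg 0: [5, 4, 2]
Peg 1: [1]
Peg 2: [3]

After move 7 (1->0):
Peg 0: [5, 4, 2, 1]
Peg 1: []
Peg 2: [3]

Answer: Peg 0: [5, 4, 2, 1]
Peg 1: []
Peg 2: [3]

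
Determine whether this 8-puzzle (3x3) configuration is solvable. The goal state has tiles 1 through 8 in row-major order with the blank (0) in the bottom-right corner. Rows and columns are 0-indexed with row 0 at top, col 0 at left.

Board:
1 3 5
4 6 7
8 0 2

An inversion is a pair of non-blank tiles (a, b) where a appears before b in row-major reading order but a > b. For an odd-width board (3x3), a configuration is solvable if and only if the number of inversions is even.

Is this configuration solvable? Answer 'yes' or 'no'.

Answer: no

Derivation:
Inversions (pairs i<j in row-major order where tile[i] > tile[j] > 0): 7
7 is odd, so the puzzle is not solvable.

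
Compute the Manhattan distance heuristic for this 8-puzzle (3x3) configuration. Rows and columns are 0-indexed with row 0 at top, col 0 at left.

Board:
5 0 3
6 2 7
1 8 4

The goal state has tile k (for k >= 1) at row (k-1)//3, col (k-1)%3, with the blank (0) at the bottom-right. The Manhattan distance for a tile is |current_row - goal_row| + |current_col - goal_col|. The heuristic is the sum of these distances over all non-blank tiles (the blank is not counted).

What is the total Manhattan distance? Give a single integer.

Answer: 13

Derivation:
Tile 5: at (0,0), goal (1,1), distance |0-1|+|0-1| = 2
Tile 3: at (0,2), goal (0,2), distance |0-0|+|2-2| = 0
Tile 6: at (1,0), goal (1,2), distance |1-1|+|0-2| = 2
Tile 2: at (1,1), goal (0,1), distance |1-0|+|1-1| = 1
Tile 7: at (1,2), goal (2,0), distance |1-2|+|2-0| = 3
Tile 1: at (2,0), goal (0,0), distance |2-0|+|0-0| = 2
Tile 8: at (2,1), goal (2,1), distance |2-2|+|1-1| = 0
Tile 4: at (2,2), goal (1,0), distance |2-1|+|2-0| = 3
Sum: 2 + 0 + 2 + 1 + 3 + 2 + 0 + 3 = 13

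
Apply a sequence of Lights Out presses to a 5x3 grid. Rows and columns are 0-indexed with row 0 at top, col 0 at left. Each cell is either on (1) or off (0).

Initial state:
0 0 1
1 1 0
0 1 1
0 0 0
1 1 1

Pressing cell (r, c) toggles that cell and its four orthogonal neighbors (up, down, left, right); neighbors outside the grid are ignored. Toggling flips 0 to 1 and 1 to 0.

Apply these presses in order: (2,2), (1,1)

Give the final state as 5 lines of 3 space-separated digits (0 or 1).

After press 1 at (2,2):
0 0 1
1 1 1
0 0 0
0 0 1
1 1 1

After press 2 at (1,1):
0 1 1
0 0 0
0 1 0
0 0 1
1 1 1

Answer: 0 1 1
0 0 0
0 1 0
0 0 1
1 1 1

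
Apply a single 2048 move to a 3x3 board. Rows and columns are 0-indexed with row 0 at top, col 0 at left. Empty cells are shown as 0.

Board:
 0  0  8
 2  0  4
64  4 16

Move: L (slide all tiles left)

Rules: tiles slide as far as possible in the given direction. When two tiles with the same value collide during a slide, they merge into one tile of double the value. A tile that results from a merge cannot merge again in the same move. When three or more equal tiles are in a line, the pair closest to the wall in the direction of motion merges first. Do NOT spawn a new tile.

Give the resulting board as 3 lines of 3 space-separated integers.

Answer:  8  0  0
 2  4  0
64  4 16

Derivation:
Slide left:
row 0: [0, 0, 8] -> [8, 0, 0]
row 1: [2, 0, 4] -> [2, 4, 0]
row 2: [64, 4, 16] -> [64, 4, 16]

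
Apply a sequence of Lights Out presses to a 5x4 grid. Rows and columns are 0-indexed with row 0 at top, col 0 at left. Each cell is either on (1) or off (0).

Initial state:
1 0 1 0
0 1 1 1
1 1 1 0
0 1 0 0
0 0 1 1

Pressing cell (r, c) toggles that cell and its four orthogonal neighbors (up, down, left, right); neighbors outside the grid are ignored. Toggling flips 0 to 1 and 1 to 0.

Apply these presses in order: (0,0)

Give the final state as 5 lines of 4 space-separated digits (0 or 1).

After press 1 at (0,0):
0 1 1 0
1 1 1 1
1 1 1 0
0 1 0 0
0 0 1 1

Answer: 0 1 1 0
1 1 1 1
1 1 1 0
0 1 0 0
0 0 1 1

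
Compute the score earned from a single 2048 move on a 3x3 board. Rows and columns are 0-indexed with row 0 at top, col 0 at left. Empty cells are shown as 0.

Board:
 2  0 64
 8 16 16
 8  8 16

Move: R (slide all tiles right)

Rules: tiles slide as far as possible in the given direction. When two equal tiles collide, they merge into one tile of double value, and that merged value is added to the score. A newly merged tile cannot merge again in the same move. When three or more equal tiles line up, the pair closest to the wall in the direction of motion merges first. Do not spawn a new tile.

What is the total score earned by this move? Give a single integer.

Slide right:
row 0: [2, 0, 64] -> [0, 2, 64]  score +0 (running 0)
row 1: [8, 16, 16] -> [0, 8, 32]  score +32 (running 32)
row 2: [8, 8, 16] -> [0, 16, 16]  score +16 (running 48)
Board after move:
 0  2 64
 0  8 32
 0 16 16

Answer: 48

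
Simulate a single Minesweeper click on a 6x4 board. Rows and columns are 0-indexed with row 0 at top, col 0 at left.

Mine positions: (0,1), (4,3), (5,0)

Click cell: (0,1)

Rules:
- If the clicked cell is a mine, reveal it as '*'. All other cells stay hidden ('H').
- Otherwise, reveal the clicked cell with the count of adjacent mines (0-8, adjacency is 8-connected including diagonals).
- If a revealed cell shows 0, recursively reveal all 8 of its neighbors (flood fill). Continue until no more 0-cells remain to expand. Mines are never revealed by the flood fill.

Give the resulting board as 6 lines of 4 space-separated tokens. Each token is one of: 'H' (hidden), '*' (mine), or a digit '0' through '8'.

H * H H
H H H H
H H H H
H H H H
H H H H
H H H H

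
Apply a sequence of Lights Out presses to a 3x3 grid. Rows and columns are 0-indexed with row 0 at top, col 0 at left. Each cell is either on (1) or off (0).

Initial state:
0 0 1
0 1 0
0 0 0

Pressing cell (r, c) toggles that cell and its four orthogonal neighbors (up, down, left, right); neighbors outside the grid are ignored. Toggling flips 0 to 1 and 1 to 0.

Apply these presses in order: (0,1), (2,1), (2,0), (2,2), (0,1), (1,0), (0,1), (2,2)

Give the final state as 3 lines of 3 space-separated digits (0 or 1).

Answer: 0 1 0
0 0 0
1 0 1

Derivation:
After press 1 at (0,1):
1 1 0
0 0 0
0 0 0

After press 2 at (2,1):
1 1 0
0 1 0
1 1 1

After press 3 at (2,0):
1 1 0
1 1 0
0 0 1

After press 4 at (2,2):
1 1 0
1 1 1
0 1 0

After press 5 at (0,1):
0 0 1
1 0 1
0 1 0

After press 6 at (1,0):
1 0 1
0 1 1
1 1 0

After press 7 at (0,1):
0 1 0
0 0 1
1 1 0

After press 8 at (2,2):
0 1 0
0 0 0
1 0 1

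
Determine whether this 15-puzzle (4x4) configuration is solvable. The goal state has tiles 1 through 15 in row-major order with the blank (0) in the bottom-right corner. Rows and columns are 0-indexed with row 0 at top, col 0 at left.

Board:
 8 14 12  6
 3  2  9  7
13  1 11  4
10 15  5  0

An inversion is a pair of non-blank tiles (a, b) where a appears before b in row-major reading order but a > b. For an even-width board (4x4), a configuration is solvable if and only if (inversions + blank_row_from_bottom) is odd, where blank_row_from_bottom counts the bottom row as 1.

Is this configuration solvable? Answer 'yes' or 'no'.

Inversions: 54
Blank is in row 3 (0-indexed from top), which is row 1 counting from the bottom (bottom = 1).
54 + 1 = 55, which is odd, so the puzzle is solvable.

Answer: yes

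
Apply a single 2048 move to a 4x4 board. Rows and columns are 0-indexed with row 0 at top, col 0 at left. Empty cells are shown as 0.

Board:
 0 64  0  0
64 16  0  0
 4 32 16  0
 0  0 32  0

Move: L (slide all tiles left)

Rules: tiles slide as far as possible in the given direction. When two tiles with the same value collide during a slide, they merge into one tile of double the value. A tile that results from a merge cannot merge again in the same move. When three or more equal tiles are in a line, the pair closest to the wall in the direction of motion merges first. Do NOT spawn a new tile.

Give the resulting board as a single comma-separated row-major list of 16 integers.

Answer: 64, 0, 0, 0, 64, 16, 0, 0, 4, 32, 16, 0, 32, 0, 0, 0

Derivation:
Slide left:
row 0: [0, 64, 0, 0] -> [64, 0, 0, 0]
row 1: [64, 16, 0, 0] -> [64, 16, 0, 0]
row 2: [4, 32, 16, 0] -> [4, 32, 16, 0]
row 3: [0, 0, 32, 0] -> [32, 0, 0, 0]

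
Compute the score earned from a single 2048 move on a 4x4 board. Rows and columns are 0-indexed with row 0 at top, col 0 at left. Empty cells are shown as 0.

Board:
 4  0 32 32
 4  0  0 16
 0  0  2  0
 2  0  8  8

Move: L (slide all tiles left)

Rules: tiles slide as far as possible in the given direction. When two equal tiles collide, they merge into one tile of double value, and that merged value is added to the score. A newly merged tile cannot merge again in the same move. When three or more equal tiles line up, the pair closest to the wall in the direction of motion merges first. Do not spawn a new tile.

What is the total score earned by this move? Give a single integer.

Answer: 80

Derivation:
Slide left:
row 0: [4, 0, 32, 32] -> [4, 64, 0, 0]  score +64 (running 64)
row 1: [4, 0, 0, 16] -> [4, 16, 0, 0]  score +0 (running 64)
row 2: [0, 0, 2, 0] -> [2, 0, 0, 0]  score +0 (running 64)
row 3: [2, 0, 8, 8] -> [2, 16, 0, 0]  score +16 (running 80)
Board after move:
 4 64  0  0
 4 16  0  0
 2  0  0  0
 2 16  0  0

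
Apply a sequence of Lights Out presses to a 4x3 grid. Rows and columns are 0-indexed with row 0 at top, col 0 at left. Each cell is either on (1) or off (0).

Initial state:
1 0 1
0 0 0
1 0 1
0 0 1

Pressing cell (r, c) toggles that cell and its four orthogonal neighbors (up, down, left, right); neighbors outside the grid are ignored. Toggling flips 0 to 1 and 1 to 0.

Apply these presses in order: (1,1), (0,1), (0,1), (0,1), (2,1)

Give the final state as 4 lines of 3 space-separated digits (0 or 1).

Answer: 0 0 0
1 1 1
0 0 0
0 1 1

Derivation:
After press 1 at (1,1):
1 1 1
1 1 1
1 1 1
0 0 1

After press 2 at (0,1):
0 0 0
1 0 1
1 1 1
0 0 1

After press 3 at (0,1):
1 1 1
1 1 1
1 1 1
0 0 1

After press 4 at (0,1):
0 0 0
1 0 1
1 1 1
0 0 1

After press 5 at (2,1):
0 0 0
1 1 1
0 0 0
0 1 1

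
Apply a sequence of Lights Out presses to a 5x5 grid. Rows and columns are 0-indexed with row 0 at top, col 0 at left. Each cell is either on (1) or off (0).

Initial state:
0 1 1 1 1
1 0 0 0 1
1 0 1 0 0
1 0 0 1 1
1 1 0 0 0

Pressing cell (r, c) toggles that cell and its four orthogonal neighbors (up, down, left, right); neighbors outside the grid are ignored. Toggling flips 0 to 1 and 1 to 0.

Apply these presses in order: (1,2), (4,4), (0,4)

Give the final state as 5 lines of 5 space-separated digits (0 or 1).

Answer: 0 1 0 0 0
1 1 1 1 0
1 0 0 0 0
1 0 0 1 0
1 1 0 1 1

Derivation:
After press 1 at (1,2):
0 1 0 1 1
1 1 1 1 1
1 0 0 0 0
1 0 0 1 1
1 1 0 0 0

After press 2 at (4,4):
0 1 0 1 1
1 1 1 1 1
1 0 0 0 0
1 0 0 1 0
1 1 0 1 1

After press 3 at (0,4):
0 1 0 0 0
1 1 1 1 0
1 0 0 0 0
1 0 0 1 0
1 1 0 1 1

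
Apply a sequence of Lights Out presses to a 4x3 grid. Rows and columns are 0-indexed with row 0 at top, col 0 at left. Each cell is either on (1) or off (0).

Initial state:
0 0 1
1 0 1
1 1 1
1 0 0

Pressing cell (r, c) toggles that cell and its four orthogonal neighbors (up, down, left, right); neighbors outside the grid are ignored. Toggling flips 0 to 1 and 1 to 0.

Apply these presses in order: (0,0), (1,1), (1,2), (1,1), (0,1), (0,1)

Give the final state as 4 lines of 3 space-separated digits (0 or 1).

Answer: 1 1 0
0 1 0
1 1 0
1 0 0

Derivation:
After press 1 at (0,0):
1 1 1
0 0 1
1 1 1
1 0 0

After press 2 at (1,1):
1 0 1
1 1 0
1 0 1
1 0 0

After press 3 at (1,2):
1 0 0
1 0 1
1 0 0
1 0 0

After press 4 at (1,1):
1 1 0
0 1 0
1 1 0
1 0 0

After press 5 at (0,1):
0 0 1
0 0 0
1 1 0
1 0 0

After press 6 at (0,1):
1 1 0
0 1 0
1 1 0
1 0 0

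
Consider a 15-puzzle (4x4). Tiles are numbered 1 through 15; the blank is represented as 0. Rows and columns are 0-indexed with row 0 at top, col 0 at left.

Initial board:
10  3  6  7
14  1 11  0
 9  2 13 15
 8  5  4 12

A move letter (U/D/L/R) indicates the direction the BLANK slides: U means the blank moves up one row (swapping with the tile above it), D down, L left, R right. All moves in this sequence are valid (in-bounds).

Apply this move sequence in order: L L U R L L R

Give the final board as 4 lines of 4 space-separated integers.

Answer: 10  0  6  7
14  3  1 11
 9  2 13 15
 8  5  4 12

Derivation:
After move 1 (L):
10  3  6  7
14  1  0 11
 9  2 13 15
 8  5  4 12

After move 2 (L):
10  3  6  7
14  0  1 11
 9  2 13 15
 8  5  4 12

After move 3 (U):
10  0  6  7
14  3  1 11
 9  2 13 15
 8  5  4 12

After move 4 (R):
10  6  0  7
14  3  1 11
 9  2 13 15
 8  5  4 12

After move 5 (L):
10  0  6  7
14  3  1 11
 9  2 13 15
 8  5  4 12

After move 6 (L):
 0 10  6  7
14  3  1 11
 9  2 13 15
 8  5  4 12

After move 7 (R):
10  0  6  7
14  3  1 11
 9  2 13 15
 8  5  4 12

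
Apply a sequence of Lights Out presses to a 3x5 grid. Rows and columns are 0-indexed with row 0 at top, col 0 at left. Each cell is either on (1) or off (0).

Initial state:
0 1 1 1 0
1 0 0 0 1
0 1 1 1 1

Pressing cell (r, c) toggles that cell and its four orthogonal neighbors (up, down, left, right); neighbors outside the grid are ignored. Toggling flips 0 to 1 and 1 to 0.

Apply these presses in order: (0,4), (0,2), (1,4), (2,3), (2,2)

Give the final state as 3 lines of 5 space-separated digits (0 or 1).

After press 1 at (0,4):
0 1 1 0 1
1 0 0 0 0
0 1 1 1 1

After press 2 at (0,2):
0 0 0 1 1
1 0 1 0 0
0 1 1 1 1

After press 3 at (1,4):
0 0 0 1 0
1 0 1 1 1
0 1 1 1 0

After press 4 at (2,3):
0 0 0 1 0
1 0 1 0 1
0 1 0 0 1

After press 5 at (2,2):
0 0 0 1 0
1 0 0 0 1
0 0 1 1 1

Answer: 0 0 0 1 0
1 0 0 0 1
0 0 1 1 1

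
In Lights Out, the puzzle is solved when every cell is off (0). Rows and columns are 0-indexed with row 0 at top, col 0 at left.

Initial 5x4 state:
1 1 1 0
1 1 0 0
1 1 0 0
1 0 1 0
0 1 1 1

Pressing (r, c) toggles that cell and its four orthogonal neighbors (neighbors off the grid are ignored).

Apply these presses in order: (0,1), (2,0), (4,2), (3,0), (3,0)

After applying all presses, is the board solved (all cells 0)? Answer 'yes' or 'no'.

Answer: yes

Derivation:
After press 1 at (0,1):
0 0 0 0
1 0 0 0
1 1 0 0
1 0 1 0
0 1 1 1

After press 2 at (2,0):
0 0 0 0
0 0 0 0
0 0 0 0
0 0 1 0
0 1 1 1

After press 3 at (4,2):
0 0 0 0
0 0 0 0
0 0 0 0
0 0 0 0
0 0 0 0

After press 4 at (3,0):
0 0 0 0
0 0 0 0
1 0 0 0
1 1 0 0
1 0 0 0

After press 5 at (3,0):
0 0 0 0
0 0 0 0
0 0 0 0
0 0 0 0
0 0 0 0

Lights still on: 0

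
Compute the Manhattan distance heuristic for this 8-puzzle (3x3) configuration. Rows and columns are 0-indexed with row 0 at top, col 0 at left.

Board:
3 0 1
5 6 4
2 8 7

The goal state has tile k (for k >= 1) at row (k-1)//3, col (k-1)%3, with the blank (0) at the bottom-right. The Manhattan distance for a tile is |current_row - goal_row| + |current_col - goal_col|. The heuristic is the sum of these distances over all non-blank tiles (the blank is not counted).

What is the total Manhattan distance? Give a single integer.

Answer: 13

Derivation:
Tile 3: (0,0)->(0,2) = 2
Tile 1: (0,2)->(0,0) = 2
Tile 5: (1,0)->(1,1) = 1
Tile 6: (1,1)->(1,2) = 1
Tile 4: (1,2)->(1,0) = 2
Tile 2: (2,0)->(0,1) = 3
Tile 8: (2,1)->(2,1) = 0
Tile 7: (2,2)->(2,0) = 2
Sum: 2 + 2 + 1 + 1 + 2 + 3 + 0 + 2 = 13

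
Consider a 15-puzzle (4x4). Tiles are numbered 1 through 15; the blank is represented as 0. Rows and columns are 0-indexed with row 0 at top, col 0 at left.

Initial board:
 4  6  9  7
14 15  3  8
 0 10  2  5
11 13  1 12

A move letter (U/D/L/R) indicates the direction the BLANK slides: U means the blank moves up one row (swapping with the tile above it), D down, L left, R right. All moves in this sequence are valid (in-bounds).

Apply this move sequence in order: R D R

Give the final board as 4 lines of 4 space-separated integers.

Answer:  4  6  9  7
14 15  3  8
10 13  2  5
11  1  0 12

Derivation:
After move 1 (R):
 4  6  9  7
14 15  3  8
10  0  2  5
11 13  1 12

After move 2 (D):
 4  6  9  7
14 15  3  8
10 13  2  5
11  0  1 12

After move 3 (R):
 4  6  9  7
14 15  3  8
10 13  2  5
11  1  0 12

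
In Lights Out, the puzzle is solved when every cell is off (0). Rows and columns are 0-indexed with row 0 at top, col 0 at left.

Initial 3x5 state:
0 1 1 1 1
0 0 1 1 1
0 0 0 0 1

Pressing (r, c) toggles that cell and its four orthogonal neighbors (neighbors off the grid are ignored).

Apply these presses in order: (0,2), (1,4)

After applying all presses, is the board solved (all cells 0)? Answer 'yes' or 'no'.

Answer: yes

Derivation:
After press 1 at (0,2):
0 0 0 0 1
0 0 0 1 1
0 0 0 0 1

After press 2 at (1,4):
0 0 0 0 0
0 0 0 0 0
0 0 0 0 0

Lights still on: 0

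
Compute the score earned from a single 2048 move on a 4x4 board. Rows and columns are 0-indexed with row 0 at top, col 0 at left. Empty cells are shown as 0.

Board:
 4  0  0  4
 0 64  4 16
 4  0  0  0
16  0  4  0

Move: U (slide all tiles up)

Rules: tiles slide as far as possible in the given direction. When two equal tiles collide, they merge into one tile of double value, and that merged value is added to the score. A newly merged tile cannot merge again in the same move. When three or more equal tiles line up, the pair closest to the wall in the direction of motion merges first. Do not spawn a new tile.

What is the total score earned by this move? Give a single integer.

Slide up:
col 0: [4, 0, 4, 16] -> [8, 16, 0, 0]  score +8 (running 8)
col 1: [0, 64, 0, 0] -> [64, 0, 0, 0]  score +0 (running 8)
col 2: [0, 4, 0, 4] -> [8, 0, 0, 0]  score +8 (running 16)
col 3: [4, 16, 0, 0] -> [4, 16, 0, 0]  score +0 (running 16)
Board after move:
 8 64  8  4
16  0  0 16
 0  0  0  0
 0  0  0  0

Answer: 16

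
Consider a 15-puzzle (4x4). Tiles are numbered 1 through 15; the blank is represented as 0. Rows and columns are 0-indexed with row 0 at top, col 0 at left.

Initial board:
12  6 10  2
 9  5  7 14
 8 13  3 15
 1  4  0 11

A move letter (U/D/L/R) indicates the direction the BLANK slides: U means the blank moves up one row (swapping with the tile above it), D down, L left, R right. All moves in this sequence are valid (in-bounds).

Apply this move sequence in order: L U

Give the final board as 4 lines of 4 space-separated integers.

After move 1 (L):
12  6 10  2
 9  5  7 14
 8 13  3 15
 1  0  4 11

After move 2 (U):
12  6 10  2
 9  5  7 14
 8  0  3 15
 1 13  4 11

Answer: 12  6 10  2
 9  5  7 14
 8  0  3 15
 1 13  4 11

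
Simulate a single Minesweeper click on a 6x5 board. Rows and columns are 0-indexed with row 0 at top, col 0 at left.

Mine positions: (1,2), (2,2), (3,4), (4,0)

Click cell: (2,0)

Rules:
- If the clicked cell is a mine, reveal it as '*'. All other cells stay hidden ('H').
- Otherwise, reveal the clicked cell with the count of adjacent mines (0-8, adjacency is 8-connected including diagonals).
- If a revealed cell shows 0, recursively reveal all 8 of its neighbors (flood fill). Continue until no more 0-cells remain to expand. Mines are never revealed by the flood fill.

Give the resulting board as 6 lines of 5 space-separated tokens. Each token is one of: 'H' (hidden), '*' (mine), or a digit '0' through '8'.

0 1 H H H
0 2 H H H
0 2 H H H
1 2 H H H
H H H H H
H H H H H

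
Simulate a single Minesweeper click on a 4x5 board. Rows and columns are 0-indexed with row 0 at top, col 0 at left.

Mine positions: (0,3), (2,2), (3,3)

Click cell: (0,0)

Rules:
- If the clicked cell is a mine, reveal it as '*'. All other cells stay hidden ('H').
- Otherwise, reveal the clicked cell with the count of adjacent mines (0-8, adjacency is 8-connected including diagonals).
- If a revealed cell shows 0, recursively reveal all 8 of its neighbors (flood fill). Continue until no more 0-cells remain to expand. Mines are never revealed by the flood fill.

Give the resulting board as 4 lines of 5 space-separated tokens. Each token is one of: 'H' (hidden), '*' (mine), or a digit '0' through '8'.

0 0 1 H H
0 1 2 H H
0 1 H H H
0 1 H H H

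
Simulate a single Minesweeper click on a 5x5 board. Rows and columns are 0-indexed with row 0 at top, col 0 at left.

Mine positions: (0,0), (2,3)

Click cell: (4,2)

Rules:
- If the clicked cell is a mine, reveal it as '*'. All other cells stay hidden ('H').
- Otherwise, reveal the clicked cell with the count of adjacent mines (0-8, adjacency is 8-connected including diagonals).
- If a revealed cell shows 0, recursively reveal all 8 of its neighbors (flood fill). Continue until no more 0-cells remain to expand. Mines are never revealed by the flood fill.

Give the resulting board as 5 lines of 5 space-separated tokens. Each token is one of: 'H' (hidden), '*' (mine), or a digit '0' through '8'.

H H H H H
1 1 1 H H
0 0 1 H H
0 0 1 1 1
0 0 0 0 0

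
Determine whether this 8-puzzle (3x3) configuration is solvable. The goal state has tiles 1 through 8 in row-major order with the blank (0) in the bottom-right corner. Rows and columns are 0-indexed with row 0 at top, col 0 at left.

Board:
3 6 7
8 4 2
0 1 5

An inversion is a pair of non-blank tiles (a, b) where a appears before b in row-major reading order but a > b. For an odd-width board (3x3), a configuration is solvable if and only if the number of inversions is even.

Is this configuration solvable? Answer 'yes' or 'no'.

Answer: no

Derivation:
Inversions (pairs i<j in row-major order where tile[i] > tile[j] > 0): 17
17 is odd, so the puzzle is not solvable.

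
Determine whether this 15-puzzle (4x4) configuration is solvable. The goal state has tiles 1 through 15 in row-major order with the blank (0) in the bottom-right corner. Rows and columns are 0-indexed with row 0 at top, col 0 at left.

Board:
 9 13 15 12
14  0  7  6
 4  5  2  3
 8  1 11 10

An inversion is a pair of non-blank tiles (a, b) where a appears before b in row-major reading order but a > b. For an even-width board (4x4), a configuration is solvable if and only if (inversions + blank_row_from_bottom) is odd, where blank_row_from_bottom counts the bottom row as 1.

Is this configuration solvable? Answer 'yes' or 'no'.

Inversions: 72
Blank is in row 1 (0-indexed from top), which is row 3 counting from the bottom (bottom = 1).
72 + 3 = 75, which is odd, so the puzzle is solvable.

Answer: yes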